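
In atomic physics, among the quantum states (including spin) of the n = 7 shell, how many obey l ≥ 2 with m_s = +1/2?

45

With n = 7 the allowed l are 0, 1, …, 6.
The (l, m_l) pairs meeting l ≥ 2 give: l=2 → 5; l=3 → 7; l=4 → 9; l=5 → 11; l=6 → 13.
Orbitals: 5 + 7 + 9 + 11 + 13 = 45. With m_s fixed to a single value there is one state per orbital, giving 45 states.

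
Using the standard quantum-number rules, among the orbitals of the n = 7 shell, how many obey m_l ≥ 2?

Go through l = 0, …, 6 (the values permitted for n = 7).
Contributions: l=2 → 1; l=3 → 2; l=4 → 3; l=5 → 4; l=6 → 5.
Total orbitals: 1 + 2 + 3 + 4 + 5 = 15.

15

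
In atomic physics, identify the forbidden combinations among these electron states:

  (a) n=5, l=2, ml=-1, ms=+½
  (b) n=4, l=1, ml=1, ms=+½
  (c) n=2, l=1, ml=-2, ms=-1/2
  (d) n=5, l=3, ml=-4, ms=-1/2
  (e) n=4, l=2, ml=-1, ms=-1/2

(c) and (d)

(c) has |ml| = 2 > l = 1, violating −l ≤ ml ≤ l.
(d) has |ml| = 4 > l = 3, violating −l ≤ ml ≤ l.
The remaining sets (a), (b), (e) satisfy all four rules.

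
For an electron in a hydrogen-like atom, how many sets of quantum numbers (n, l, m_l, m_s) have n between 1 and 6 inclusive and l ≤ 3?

124

Go shell by shell, enumerating (l, m_l) with l ≤ 3:
n=1 → 1; n=2 → 4; n=3 → 9; n=4 → 16; n=5 → 16; n=6 → 16.
Orbitals: 1 + 4 + 9 + 16 + 16 + 16 = 62. Including both spin states (m_s = ±1/2) gives 2 × 62 = 124 states.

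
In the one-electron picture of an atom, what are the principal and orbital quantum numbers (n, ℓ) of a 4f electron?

n = 4, ℓ = 3

The leading integer gives n = 4; the letter 'f' means ℓ = 3.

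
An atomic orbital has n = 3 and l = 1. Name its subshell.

l = 1 corresponds to the letter 'p', so the subshell is 3p.

3p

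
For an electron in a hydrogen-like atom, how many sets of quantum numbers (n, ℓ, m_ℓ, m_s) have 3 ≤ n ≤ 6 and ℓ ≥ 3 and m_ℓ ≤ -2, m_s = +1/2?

For each n in the range, tally the orbitals obeying ℓ ≥ 3 and m_ℓ ≤ -2:
n=4 → 2; n=5 → 5; n=6 → 9.
Orbitals: 2 + 5 + 9 = 16. With m_s fixed to +1/2 there is one state per orbital, so 16 states.

16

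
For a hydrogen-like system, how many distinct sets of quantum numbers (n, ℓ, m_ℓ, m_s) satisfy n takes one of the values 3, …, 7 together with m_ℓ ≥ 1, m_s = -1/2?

55

Go shell by shell, enumerating (ℓ, m_ℓ) with m_ℓ ≥ 1:
n=3 → 3; n=4 → 6; n=5 → 10; n=6 → 15; n=7 → 21.
Orbitals: 3 + 6 + 10 + 15 + 21 = 55. With m_s fixed to -1/2 there is one state per orbital, so 55 states.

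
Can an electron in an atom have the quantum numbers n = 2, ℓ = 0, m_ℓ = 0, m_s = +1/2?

n = 2 is a positive integer. ℓ = 0 satisfies 0 ≤ ℓ ≤ n−1 = 1. m_ℓ = 0 lies in the range −ℓ … +ℓ (here 0). m_s = +1/2 is one of ±1/2.
All four constraints are satisfied.

Allowed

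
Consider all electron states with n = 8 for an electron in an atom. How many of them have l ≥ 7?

30

The n = 8 shell has l = 0 through 7; check each.
Orbitals with l ≥ 7, by l: l=7 → 15.
Orbitals: 15. Each orbital carries two spin states, so 15 × 2 = 30 states.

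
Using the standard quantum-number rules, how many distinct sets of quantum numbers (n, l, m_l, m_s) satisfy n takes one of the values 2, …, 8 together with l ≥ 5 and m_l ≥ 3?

44

For each n in the range, tally the orbitals obeying l ≥ 5 and m_l ≥ 3:
n=6 → 3; n=7 → 7; n=8 → 12.
Orbitals: 3 + 7 + 12 = 22. Including both spin states (m_s = ±1/2) gives 2 × 22 = 44 states.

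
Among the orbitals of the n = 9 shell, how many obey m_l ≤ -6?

Go through l = 0, …, 8 (the values permitted for n = 9).
Contributions: l=6 → 1; l=7 → 2; l=8 → 3.
Total orbitals: 1 + 2 + 3 = 6.

6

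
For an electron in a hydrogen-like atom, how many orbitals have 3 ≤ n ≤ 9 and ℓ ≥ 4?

Work shell by shell — for each n, count the (ℓ, m_ℓ) pairs that satisfy ℓ ≥ 4:
n=5 → 9; n=6 → 20; n=7 → 33; n=8 → 48; n=9 → 65.
Total orbitals: 9 + 20 + 33 + 48 + 65 = 175.

175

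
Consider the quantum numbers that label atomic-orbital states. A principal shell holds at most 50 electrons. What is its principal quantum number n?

n = 5

2n² = 50 ⇒ n² = 25 ⇒ n = 5.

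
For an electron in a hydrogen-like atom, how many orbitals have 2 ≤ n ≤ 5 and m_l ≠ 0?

Go shell by shell, enumerating (l, m_l) with m_l ≠ 0:
n=2 → 2; n=3 → 6; n=4 → 12; n=5 → 20.
Total orbitals: 2 + 6 + 12 + 20 = 40.

40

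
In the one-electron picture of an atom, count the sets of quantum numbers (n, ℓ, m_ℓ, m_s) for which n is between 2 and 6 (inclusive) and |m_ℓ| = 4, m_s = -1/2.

6

Go shell by shell, enumerating (ℓ, m_ℓ) with |m_ℓ| = 4:
n=5 → 2; n=6 → 4.
Orbitals: 2 + 4 = 6. With m_s fixed to -1/2 there is one state per orbital, so 6 states.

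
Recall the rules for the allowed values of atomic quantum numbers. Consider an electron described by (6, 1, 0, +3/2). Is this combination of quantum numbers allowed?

No

The spin quantum number for an electron can only be ms = +1/2 or −1/2; ms = +3/2 is not one of those.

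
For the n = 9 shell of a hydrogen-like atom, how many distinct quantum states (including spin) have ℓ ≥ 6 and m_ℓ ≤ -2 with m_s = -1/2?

For n = 9, ℓ ranges over 0 … 8.
Orbitals with ℓ ≥ 6 and m_ℓ ≤ -2, by ℓ: ℓ=6 → 5; ℓ=7 → 6; ℓ=8 → 7.
Orbitals: 5 + 6 + 7 = 18. With m_s fixed to a single value there is one state per orbital, giving 18 states.

18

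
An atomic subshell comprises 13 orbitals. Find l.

l = 6 (i)

2l+1 = 13 gives l = 6.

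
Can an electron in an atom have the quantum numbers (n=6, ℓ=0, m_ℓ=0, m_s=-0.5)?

n = 6 is a positive integer. ℓ = 0 satisfies 0 ≤ ℓ ≤ n−1 = 5. m_ℓ = 0 lies in the range −ℓ … +ℓ (here 0). m_s = -1/2 is one of ±1/2.
All four constraints are satisfied.

Valid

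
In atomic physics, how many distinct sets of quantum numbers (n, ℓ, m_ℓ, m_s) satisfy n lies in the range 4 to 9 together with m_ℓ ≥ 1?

Work shell by shell — for each n, count the (ℓ, m_ℓ) pairs that satisfy m_ℓ ≥ 1:
n=4 → 6; n=5 → 10; n=6 → 15; n=7 → 21; n=8 → 28; n=9 → 36.
Orbitals: 6 + 10 + 15 + 21 + 28 + 36 = 116. Including both spin states (m_s = ±1/2) gives 2 × 116 = 232 states.

232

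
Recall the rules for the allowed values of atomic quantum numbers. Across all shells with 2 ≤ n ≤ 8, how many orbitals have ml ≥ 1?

84

Count contributing orbitals for each principal shell:
n=2 → 1; n=3 → 3; n=4 → 6; n=5 → 10; n=6 → 15; n=7 → 21; n=8 → 28.
Total orbitals: 1 + 3 + 6 + 10 + 15 + 21 + 28 = 84.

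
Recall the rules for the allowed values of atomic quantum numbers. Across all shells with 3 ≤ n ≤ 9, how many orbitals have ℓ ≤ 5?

Work shell by shell — for each n, count the (ℓ, m_ℓ) pairs that satisfy ℓ ≤ 5:
n=3 → 9; n=4 → 16; n=5 → 25; n=6 → 36; n=7 → 36; n=8 → 36; n=9 → 36.
Total orbitals: 9 + 16 + 25 + 36 + 36 + 36 + 36 = 194.

194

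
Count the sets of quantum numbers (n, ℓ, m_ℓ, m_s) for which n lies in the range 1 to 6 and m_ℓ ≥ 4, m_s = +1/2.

Treat each shell separately and count matching orbitals:
n=5 → 1; n=6 → 3.
Orbitals: 1 + 3 = 4. With m_s fixed to +1/2 there is one state per orbital, so 4 states.

4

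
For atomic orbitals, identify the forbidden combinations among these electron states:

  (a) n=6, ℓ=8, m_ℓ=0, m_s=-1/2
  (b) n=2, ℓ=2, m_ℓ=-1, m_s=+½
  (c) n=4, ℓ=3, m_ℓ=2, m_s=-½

(a) and (b)

(a) has ℓ = 8 ≥ n = 6, violating 0 ≤ ℓ ≤ n−1.
(b) has ℓ = 2 ≥ n = 2, violating 0 ≤ ℓ ≤ n−1.
The remaining set (c) satisfies all four rules.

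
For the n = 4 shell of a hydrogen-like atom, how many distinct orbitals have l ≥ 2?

12

The n = 4 shell has l = 0 through 3; check each.
Contributions: l=2 → 5; l=3 → 7.
Total orbitals: 5 + 7 = 12.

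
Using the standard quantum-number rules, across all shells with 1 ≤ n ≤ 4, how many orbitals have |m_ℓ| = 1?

Count contributing orbitals for each principal shell:
n=2 → 2; n=3 → 4; n=4 → 6.
Total orbitals: 2 + 4 + 6 = 12.

12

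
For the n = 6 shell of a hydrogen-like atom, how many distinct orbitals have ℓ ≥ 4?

The n = 6 shell has ℓ = 0 through 5; check each.
Orbitals with ℓ ≥ 4, by ℓ: ℓ=4 → 9; ℓ=5 → 11.
Total orbitals: 9 + 11 = 20.

20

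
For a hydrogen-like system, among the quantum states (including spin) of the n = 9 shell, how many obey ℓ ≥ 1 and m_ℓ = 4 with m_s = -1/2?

For n = 9, ℓ ranges over 0 … 8.
The (ℓ, m_ℓ) pairs meeting ℓ ≥ 1 and m_ℓ = 4 give: ℓ=4 → 1; ℓ=5 → 1; ℓ=6 → 1; ℓ=7 → 1; ℓ=8 → 1.
Orbitals: 1 + 1 + 1 + 1 + 1 = 5. With m_s fixed to a single value there is one state per orbital, giving 5 states.

5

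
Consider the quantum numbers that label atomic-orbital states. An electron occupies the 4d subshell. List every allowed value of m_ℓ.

The 4d subshell has ℓ = 2, and m_ℓ takes every integer from −ℓ to +ℓ. With ℓ = 2 that gives the 5 values -2, -1, 0, 1, 2.

-2, -1, 0, 1, 2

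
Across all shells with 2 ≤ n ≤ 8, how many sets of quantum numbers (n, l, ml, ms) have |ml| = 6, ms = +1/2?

For each n in the range, tally the orbitals obeying |ml| = 6:
n=7 → 2; n=8 → 4.
Orbitals: 2 + 4 = 6. With ms fixed to +1/2 there is one state per orbital, so 6 states.

6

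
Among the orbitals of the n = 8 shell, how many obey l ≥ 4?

48

The n = 8 shell has l = 0 through 7; check each.
Orbitals with l ≥ 4, by l: l=4 → 9; l=5 → 11; l=6 → 13; l=7 → 15.
Total orbitals: 9 + 11 + 13 + 15 = 48.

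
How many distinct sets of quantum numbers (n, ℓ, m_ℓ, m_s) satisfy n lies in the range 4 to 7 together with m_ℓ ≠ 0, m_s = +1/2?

104

Treat each shell separately and count matching orbitals:
n=4 → 12; n=5 → 20; n=6 → 30; n=7 → 42.
Orbitals: 12 + 20 + 30 + 42 = 104. With m_s fixed to +1/2 there is one state per orbital, so 104 states.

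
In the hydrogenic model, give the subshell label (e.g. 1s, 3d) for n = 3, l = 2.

3d

l = 2 corresponds to the letter 'd', so the subshell is 3d.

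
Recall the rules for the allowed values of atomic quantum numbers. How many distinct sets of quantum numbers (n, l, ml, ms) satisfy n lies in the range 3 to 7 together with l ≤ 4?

200

For each n in the range, tally the orbitals obeying l ≤ 4:
n=3 → 9; n=4 → 16; n=5 → 25; n=6 → 25; n=7 → 25.
Orbitals: 9 + 16 + 25 + 25 + 25 = 100. Including both spin states (ms = ±1/2) gives 2 × 100 = 200 states.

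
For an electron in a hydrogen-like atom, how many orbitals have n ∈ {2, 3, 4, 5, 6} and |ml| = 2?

Treat each shell separately and count matching orbitals:
n=3 → 2; n=4 → 4; n=5 → 6; n=6 → 8.
Total orbitals: 2 + 4 + 6 + 8 = 20.

20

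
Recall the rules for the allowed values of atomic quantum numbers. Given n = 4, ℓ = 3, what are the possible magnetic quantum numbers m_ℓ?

m_ℓ takes every integer from −ℓ to +ℓ. With ℓ = 3 that gives the 7 values -3, -2, -1, 0, 1, 2, 3.

-3, -2, -1, 0, 1, 2, 3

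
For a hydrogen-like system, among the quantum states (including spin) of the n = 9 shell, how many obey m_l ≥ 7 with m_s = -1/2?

3

With n = 9 the allowed l are 0, 1, …, 8.
The (l, m_l) pairs meeting m_l ≥ 7 give: l=7 → 1; l=8 → 2.
Orbitals: 1 + 2 = 3. With m_s fixed to a single value there is one state per orbital, giving 3 states.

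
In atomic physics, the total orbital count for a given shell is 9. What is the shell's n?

n² = 9 ⇒ n = 3.

n = 3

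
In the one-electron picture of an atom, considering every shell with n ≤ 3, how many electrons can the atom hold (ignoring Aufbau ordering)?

28

Total orbitals = 1² + 2² + 3² = 14. Doubling for spin gives 28 electrons.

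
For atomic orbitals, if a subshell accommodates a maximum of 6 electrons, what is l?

2(2l+1) = 6 ⇒ 2l+1 = 3 ⇒ l = 1.

l = 1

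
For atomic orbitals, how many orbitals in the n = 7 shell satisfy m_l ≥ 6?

Contributions: l=6 → 1.
Total orbitals: 1.

1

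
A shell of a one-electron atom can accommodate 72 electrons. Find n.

2n² = 72 ⇒ n² = 36 ⇒ n = 6.

n = 6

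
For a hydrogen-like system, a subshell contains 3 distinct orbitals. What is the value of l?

l = 1

2l+1 = 3 gives l = 1.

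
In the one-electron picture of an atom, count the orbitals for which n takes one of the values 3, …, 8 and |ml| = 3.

30

Per-shell orbital counts meeting the constraint:
n=4 → 2; n=5 → 4; n=6 → 6; n=7 → 8; n=8 → 10.
Total orbitals: 2 + 4 + 6 + 8 + 10 = 30.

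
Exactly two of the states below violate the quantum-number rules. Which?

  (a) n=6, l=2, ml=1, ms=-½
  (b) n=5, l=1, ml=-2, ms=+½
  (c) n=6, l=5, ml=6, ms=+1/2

(b) has |ml| = 2 > l = 1, violating −l ≤ ml ≤ l.
(c) has |ml| = 6 > l = 5, violating −l ≤ ml ≤ l.
The remaining set (a) satisfies all four rules.

(b) and (c)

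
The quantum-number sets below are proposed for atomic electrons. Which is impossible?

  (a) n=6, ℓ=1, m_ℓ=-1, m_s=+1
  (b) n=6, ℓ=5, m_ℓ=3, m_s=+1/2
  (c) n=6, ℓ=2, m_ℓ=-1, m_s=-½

(a) has m_s = +1, but an electron's spin must be ±1/2.
The remaining sets (b), (c) satisfy all four rules.

(a)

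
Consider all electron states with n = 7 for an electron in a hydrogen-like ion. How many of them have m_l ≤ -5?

6

With n = 7 the allowed l are 0, 1, …, 6.
Per l-value: l=5 → 1; l=6 → 2.
Orbitals: 1 + 2 = 3. Each orbital carries two spin states, so 3 × 2 = 6 states.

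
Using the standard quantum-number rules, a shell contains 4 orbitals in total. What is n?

n² = 4 ⇒ n = 2.

n = 2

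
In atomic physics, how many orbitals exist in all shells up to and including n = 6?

91

Total orbitals = 1² + 2² + 3² + 4² + 5² + 6² = 91.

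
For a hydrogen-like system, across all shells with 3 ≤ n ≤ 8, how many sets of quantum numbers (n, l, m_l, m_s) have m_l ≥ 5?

20

For each n in the range, tally the orbitals obeying m_l ≥ 5:
n=6 → 1; n=7 → 3; n=8 → 6.
Orbitals: 1 + 3 + 6 = 10. Including both spin states (m_s = ±1/2) gives 2 × 10 = 20 states.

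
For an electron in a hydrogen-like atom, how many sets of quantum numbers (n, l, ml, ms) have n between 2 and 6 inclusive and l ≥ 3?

100

Work shell by shell — for each n, count the (l, ml) pairs that satisfy l ≥ 3:
n=4 → 7; n=5 → 16; n=6 → 27.
Orbitals: 7 + 16 + 27 = 50. Including both spin states (ms = ±1/2) gives 2 × 50 = 100 states.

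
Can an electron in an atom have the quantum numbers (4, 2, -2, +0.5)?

n = 4 is a positive integer. l = 2 satisfies 0 ≤ l ≤ n−1 = 3. ml = -2 lies in the range −l … +l (here −2 … 2). ms = +1/2 is one of ±1/2.
All four constraints are satisfied.

Valid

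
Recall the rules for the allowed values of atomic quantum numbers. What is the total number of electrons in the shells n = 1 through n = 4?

60

Shell n has n² orbitals: 1²=1 + 2²=4 + 3²=9 + 4²=16 = 30 orbitals.
Two spin states per orbital: 2 × 30 = 60 electrons.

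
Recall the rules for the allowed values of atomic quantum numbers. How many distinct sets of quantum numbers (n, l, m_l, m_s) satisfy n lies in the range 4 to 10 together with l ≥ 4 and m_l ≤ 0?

280

Work shell by shell — for each n, count the (l, m_l) pairs that satisfy l ≥ 4 and m_l ≤ 0:
n=5 → 5; n=6 → 11; n=7 → 18; n=8 → 26; n=9 → 35; n=10 → 45.
Orbitals: 5 + 11 + 18 + 26 + 35 + 45 = 140. Including both spin states (m_s = ±1/2) gives 2 × 140 = 280 states.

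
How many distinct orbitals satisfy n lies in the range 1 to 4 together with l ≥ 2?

17

For each n in the range, tally the orbitals obeying l ≥ 2:
n=3 → 5; n=4 → 12.
Total orbitals: 5 + 12 = 17.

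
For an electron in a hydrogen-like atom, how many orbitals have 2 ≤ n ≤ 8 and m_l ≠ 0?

Work shell by shell — for each n, count the (l, m_l) pairs that satisfy m_l ≠ 0:
n=2 → 2; n=3 → 6; n=4 → 12; n=5 → 20; n=6 → 30; n=7 → 42; n=8 → 56.
Total orbitals: 2 + 6 + 12 + 20 + 30 + 42 + 56 = 168.

168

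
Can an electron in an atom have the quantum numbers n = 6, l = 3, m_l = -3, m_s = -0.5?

Allowed

n = 6 is a positive integer. l = 3 satisfies 0 ≤ l ≤ n−1 = 5. m_l = -3 lies in the range −l … +l (here −3 … 3). m_s = -1/2 is one of ±1/2.
All four constraints are satisfied.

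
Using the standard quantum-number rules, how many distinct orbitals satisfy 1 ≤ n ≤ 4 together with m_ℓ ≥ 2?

4

For each n in the range, tally the orbitals obeying m_ℓ ≥ 2:
n=3 → 1; n=4 → 3.
Total orbitals: 1 + 3 = 4.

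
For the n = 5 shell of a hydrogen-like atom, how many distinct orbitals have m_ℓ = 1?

For n = 5, ℓ ranges over 0 … 4.
The (ℓ, m_ℓ) pairs meeting m_ℓ = 1 give: ℓ=1 → 1; ℓ=2 → 1; ℓ=3 → 1; ℓ=4 → 1.
Total orbitals: 1 + 1 + 1 + 1 = 4.

4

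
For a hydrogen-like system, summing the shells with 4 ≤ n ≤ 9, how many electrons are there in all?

542

Shell n has n² orbitals: 4²=16 + 5²=25 + 6²=36 + 7²=49 + 8²=64 + 9²=81 = 271 orbitals.
Two spin states per orbital: 2 × 271 = 542 electrons.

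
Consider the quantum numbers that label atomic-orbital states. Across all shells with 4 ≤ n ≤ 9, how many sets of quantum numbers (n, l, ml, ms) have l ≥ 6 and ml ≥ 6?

20

Go shell by shell, enumerating (l, ml) with l ≥ 6 and ml ≥ 6:
n=7 → 1; n=8 → 3; n=9 → 6.
Orbitals: 1 + 3 + 6 = 10. Including both spin states (ms = ±1/2) gives 2 × 10 = 20 states.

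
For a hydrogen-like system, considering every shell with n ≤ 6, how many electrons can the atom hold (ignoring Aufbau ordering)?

Total orbitals = 1² + 2² + 3² + 4² + 5² + 6² = 91. Doubling for spin gives 182 electrons.

182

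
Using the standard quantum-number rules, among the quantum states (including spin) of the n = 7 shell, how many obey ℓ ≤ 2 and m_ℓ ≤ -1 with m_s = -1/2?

3

For n = 7, ℓ ranges over 0 … 6.
The (ℓ, m_ℓ) pairs meeting ℓ ≤ 2 and m_ℓ ≤ -1 give: ℓ=1 → 1; ℓ=2 → 2.
Orbitals: 1 + 2 = 3. With m_s fixed to a single value there is one state per orbital, giving 3 states.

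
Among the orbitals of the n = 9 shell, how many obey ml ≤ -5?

10

The (l, ml) pairs meeting ml ≤ -5 give: l=5 → 1; l=6 → 2; l=7 → 3; l=8 → 4.
Total orbitals: 1 + 2 + 3 + 4 = 10.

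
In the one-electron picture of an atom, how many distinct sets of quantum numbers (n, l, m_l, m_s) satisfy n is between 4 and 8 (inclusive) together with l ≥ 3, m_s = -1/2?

Go shell by shell, enumerating (l, m_l) with l ≥ 3:
n=4 → 7; n=5 → 16; n=6 → 27; n=7 → 40; n=8 → 55.
Orbitals: 7 + 16 + 27 + 40 + 55 = 145. With m_s fixed to -1/2 there is one state per orbital, so 145 states.

145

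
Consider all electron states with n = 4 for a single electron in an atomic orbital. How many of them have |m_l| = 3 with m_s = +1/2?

2

For n = 4, l ranges over 0 … 3.
The (l, m_l) pairs meeting |m_l| = 3 give: l=3 → 2.
Orbitals: 2. With m_s fixed to a single value there is one state per orbital, giving 2 states.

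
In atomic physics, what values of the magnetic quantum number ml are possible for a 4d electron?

-2, -1, 0, 1, 2

The 4d subshell has l = 2, and ml takes every integer from −l to +l. With l = 2 that gives the 5 values -2, -1, 0, 1, 2.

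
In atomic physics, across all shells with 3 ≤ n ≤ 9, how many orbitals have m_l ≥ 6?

Treat each shell separately and count matching orbitals:
n=7 → 1; n=8 → 3; n=9 → 6.
Total orbitals: 1 + 3 + 6 = 10.

10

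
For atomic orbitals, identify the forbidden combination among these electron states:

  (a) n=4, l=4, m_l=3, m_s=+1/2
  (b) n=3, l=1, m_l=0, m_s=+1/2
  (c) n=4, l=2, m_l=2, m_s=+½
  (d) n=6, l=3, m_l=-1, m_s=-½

(a)

(a) has l = 4 ≥ n = 4, violating 0 ≤ l ≤ n−1.
The remaining sets (b), (c), (d) satisfy all four rules.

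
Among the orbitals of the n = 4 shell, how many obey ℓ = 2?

5

Go through ℓ = 0, …, 3 (the values permitted for n = 4).
The (ℓ, m_ℓ) pairs meeting ℓ = 2 give: ℓ=2 → 5.
Total orbitals: 5.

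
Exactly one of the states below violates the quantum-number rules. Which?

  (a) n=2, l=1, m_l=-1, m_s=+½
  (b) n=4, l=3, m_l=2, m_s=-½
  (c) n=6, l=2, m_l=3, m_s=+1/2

(c) has |m_l| = 3 > l = 2, violating −l ≤ m_l ≤ l.
The remaining sets (a), (b) satisfy all four rules.

(c)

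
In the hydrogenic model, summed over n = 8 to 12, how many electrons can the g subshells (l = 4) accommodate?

90

A g subshell (l = 4) exists for every n ≥ 5, so shells n = 8, 9, 10, 11, 12 each contribute one — 5 subshells.
Since each g subshell holds 2(2·4+1) = 18 electrons, the total is 5 × 18 = 90.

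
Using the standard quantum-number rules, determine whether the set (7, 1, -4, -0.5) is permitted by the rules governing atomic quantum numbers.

No

The magnetic quantum number must satisfy −ℓ ≤ m_ℓ ≤ ℓ. With ℓ = 1, m_ℓ can only be -1, 0, 1, so m_ℓ = -4 is forbidden.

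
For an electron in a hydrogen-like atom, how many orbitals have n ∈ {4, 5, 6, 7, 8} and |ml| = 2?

40

Go shell by shell, enumerating (l, ml) with |ml| = 2:
n=4 → 4; n=5 → 6; n=6 → 8; n=7 → 10; n=8 → 12.
Total orbitals: 4 + 6 + 8 + 10 + 12 = 40.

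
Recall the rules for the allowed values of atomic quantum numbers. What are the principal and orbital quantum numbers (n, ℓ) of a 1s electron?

The leading integer gives n = 1; the letter 's' means ℓ = 0.

n = 1, ℓ = 0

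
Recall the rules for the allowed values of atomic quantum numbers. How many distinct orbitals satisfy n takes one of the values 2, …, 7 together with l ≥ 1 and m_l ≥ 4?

10

For each n in the range, tally the orbitals obeying l ≥ 1 and m_l ≥ 4:
n=5 → 1; n=6 → 3; n=7 → 6.
Total orbitals: 1 + 3 + 6 = 10.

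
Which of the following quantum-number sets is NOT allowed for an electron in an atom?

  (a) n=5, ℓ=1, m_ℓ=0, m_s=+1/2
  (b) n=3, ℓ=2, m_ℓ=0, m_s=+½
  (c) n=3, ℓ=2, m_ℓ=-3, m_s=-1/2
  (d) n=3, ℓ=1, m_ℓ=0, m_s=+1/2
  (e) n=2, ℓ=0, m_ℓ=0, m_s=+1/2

(c) has |m_ℓ| = 3 > ℓ = 2, violating −ℓ ≤ m_ℓ ≤ ℓ.
The remaining sets (a), (b), (d), (e) satisfy all four rules.

(c)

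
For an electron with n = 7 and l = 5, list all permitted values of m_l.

m_l takes every integer from −l to +l. With l = 5 that gives the 11 values -5, -4, -3, -2, -1, 0, 1, 2, 3, 4, 5.

-5, -4, -3, -2, -1, 0, 1, 2, 3, 4, 5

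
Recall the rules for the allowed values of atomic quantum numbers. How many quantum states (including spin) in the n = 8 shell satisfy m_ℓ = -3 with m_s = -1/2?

Contributions: ℓ=3 → 1; ℓ=4 → 1; ℓ=5 → 1; ℓ=6 → 1; ℓ=7 → 1.
Orbitals: 1 + 1 + 1 + 1 + 1 = 5. With m_s fixed to a single value there is one state per orbital, giving 5 states.

5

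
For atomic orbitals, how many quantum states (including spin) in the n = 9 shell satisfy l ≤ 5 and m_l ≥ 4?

6

With n = 9 the allowed l are 0, 1, …, 8.
Orbitals with l ≤ 5 and m_l ≥ 4, by l: l=4 → 1; l=5 → 2.
Orbitals: 1 + 2 = 3. Each orbital carries two spin states, so 3 × 2 = 6 states.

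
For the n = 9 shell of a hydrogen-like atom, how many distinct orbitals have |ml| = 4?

The n = 9 shell has l = 0 through 8; check each.
Orbitals with |ml| = 4, by l: l=4 → 2; l=5 → 2; l=6 → 2; l=7 → 2; l=8 → 2.
Total orbitals: 2 + 2 + 2 + 2 + 2 = 10.

10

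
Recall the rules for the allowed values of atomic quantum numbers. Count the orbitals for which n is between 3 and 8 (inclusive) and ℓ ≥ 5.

74

Work shell by shell — for each n, count the (ℓ, m_ℓ) pairs that satisfy ℓ ≥ 5:
n=6 → 11; n=7 → 24; n=8 → 39.
Total orbitals: 11 + 24 + 39 = 74.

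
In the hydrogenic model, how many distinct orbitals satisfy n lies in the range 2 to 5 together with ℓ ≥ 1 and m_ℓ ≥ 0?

30

Per-shell orbital counts meeting the constraint:
n=2 → 2; n=3 → 5; n=4 → 9; n=5 → 14.
Total orbitals: 2 + 5 + 9 + 14 = 30.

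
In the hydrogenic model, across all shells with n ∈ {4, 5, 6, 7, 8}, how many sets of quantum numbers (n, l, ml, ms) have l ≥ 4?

Per-shell orbital counts meeting the constraint:
n=5 → 9; n=6 → 20; n=7 → 33; n=8 → 48.
Orbitals: 9 + 20 + 33 + 48 = 110. Including both spin states (ms = ±1/2) gives 2 × 110 = 220 states.

220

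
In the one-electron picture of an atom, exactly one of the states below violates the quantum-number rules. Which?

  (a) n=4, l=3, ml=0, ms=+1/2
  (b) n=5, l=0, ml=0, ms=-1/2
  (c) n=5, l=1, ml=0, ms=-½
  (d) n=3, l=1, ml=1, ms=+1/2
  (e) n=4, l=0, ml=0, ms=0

(e)

(e) has ms = 0, but an electron's spin must be ±1/2.
The remaining sets (a), (b), (c), (d) satisfy all four rules.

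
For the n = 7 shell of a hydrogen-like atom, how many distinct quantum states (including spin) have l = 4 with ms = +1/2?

For n = 7, l ranges over 0 … 6.
Per l-value: l=4 → 9.
Orbitals: 9. With ms fixed to a single value there is one state per orbital, giving 9 states.

9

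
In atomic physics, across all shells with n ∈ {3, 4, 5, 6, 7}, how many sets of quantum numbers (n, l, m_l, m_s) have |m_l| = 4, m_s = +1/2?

Treat each shell separately and count matching orbitals:
n=5 → 2; n=6 → 4; n=7 → 6.
Orbitals: 2 + 4 + 6 = 12. With m_s fixed to +1/2 there is one state per orbital, so 12 states.

12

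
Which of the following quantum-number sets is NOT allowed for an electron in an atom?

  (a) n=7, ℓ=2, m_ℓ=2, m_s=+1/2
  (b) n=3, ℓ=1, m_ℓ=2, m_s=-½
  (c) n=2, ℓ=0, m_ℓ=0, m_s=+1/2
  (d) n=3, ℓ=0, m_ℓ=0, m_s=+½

(b)

(b) has |m_ℓ| = 2 > ℓ = 1, violating −ℓ ≤ m_ℓ ≤ ℓ.
The remaining sets (a), (c), (d) satisfy all four rules.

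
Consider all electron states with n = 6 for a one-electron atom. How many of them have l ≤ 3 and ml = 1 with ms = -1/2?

Orbitals with l ≤ 3 and ml = 1, by l: l=1 → 1; l=2 → 1; l=3 → 1.
Orbitals: 1 + 1 + 1 = 3. With ms fixed to a single value there is one state per orbital, giving 3 states.

3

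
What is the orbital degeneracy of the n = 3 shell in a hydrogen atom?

The n = 3 shell contains n² = 3² = 9 orbitals.

9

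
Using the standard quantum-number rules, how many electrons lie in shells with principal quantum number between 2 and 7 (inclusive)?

Shell n has n² orbitals: 2²=4 + 3²=9 + 4²=16 + 5²=25 + 6²=36 + 7²=49 = 139 orbitals.
Two spin states per orbital: 2 × 139 = 278 electrons.

278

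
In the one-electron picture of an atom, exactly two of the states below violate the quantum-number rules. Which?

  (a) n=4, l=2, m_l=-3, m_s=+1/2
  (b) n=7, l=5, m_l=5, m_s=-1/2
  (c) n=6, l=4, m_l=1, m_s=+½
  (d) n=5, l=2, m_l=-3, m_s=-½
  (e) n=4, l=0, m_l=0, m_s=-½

(a) and (d)

(a) has |m_l| = 3 > l = 2, violating −l ≤ m_l ≤ l.
(d) has |m_l| = 3 > l = 2, violating −l ≤ m_l ≤ l.
The remaining sets (b), (c), (e) satisfy all four rules.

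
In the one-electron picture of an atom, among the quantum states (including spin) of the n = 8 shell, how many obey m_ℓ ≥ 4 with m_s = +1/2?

Contributions: ℓ=4 → 1; ℓ=5 → 2; ℓ=6 → 3; ℓ=7 → 4.
Orbitals: 1 + 2 + 3 + 4 = 10. With m_s fixed to a single value there is one state per orbital, giving 10 states.

10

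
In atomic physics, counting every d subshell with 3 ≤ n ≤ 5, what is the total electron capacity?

A d subshell (l = 2) exists for every n ≥ 3, so shells n = 3, 4, 5 each contribute one — 3 subshells.
Since each d subshell holds 2(2·2+1) = 10 electrons, the total is 3 × 10 = 30.

30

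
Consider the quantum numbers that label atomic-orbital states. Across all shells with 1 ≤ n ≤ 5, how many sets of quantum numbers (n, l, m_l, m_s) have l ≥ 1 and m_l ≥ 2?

Go shell by shell, enumerating (l, m_l) with l ≥ 1 and m_l ≥ 2:
n=3 → 1; n=4 → 3; n=5 → 6.
Orbitals: 1 + 3 + 6 = 10. Including both spin states (m_s = ±1/2) gives 2 × 10 = 20 states.

20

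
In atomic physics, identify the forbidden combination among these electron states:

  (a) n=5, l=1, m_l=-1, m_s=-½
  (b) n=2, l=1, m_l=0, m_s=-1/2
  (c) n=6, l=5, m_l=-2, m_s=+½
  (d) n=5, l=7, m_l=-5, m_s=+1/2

(d) has l = 7 ≥ n = 5, violating 0 ≤ l ≤ n−1.
The remaining sets (a), (b), (c) satisfy all four rules.

(d)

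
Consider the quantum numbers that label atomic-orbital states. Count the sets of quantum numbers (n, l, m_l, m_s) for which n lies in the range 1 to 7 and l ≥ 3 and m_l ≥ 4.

20

Work shell by shell — for each n, count the (l, m_l) pairs that satisfy l ≥ 3 and m_l ≥ 4:
n=5 → 1; n=6 → 3; n=7 → 6.
Orbitals: 1 + 3 + 6 = 10. Including both spin states (m_s = ±1/2) gives 2 × 10 = 20 states.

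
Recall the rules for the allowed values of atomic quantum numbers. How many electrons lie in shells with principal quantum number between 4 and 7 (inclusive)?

252

Shell n has n² orbitals: 4²=16 + 5²=25 + 6²=36 + 7²=49 = 126 orbitals.
Two spin states per orbital: 2 × 126 = 252 electrons.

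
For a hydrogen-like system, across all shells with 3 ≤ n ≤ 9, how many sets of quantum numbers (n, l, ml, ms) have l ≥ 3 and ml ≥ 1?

For each n in the range, tally the orbitals obeying l ≥ 3 and ml ≥ 1:
n=4 → 3; n=5 → 7; n=6 → 12; n=7 → 18; n=8 → 25; n=9 → 33.
Orbitals: 3 + 7 + 12 + 18 + 25 + 33 = 98. Including both spin states (ms = ±1/2) gives 2 × 98 = 196 states.

196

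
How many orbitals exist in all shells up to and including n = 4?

Total orbitals = 1² + 2² + 3² + 4² = 30.

30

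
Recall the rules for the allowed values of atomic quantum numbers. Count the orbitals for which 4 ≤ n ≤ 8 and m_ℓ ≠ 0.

Per-shell orbital counts meeting the constraint:
n=4 → 12; n=5 → 20; n=6 → 30; n=7 → 42; n=8 → 56.
Total orbitals: 12 + 20 + 30 + 42 + 56 = 160.

160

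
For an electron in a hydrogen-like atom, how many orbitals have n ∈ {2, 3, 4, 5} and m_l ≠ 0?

40

Go shell by shell, enumerating (l, m_l) with m_l ≠ 0:
n=2 → 2; n=3 → 6; n=4 → 12; n=5 → 20.
Total orbitals: 2 + 6 + 12 + 20 = 40.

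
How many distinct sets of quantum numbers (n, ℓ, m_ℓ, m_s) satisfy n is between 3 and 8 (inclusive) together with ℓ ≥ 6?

82

For each n in the range, tally the orbitals obeying ℓ ≥ 6:
n=7 → 13; n=8 → 28.
Orbitals: 13 + 28 = 41. Including both spin states (m_s = ±1/2) gives 2 × 41 = 82 states.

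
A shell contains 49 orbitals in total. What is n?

n = 7

n² = 49 ⇒ n = 7.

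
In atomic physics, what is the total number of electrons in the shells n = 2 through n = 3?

26

Shell n has n² orbitals: 2²=4 + 3²=9 = 13 orbitals.
Two spin states per orbital: 2 × 13 = 26 electrons.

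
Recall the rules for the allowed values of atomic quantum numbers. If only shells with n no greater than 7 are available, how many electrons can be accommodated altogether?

280

Total orbitals = 1² + 2² + 3² + 4² + 5² + 6² + 7² = 140. Doubling for spin gives 280 electrons.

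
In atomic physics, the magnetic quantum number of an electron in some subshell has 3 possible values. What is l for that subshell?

l = 1

m_l ranges over 2l+1 integers, so 2l+1 = 3 ⇒ l = 1.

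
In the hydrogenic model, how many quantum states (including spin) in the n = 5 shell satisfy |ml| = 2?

Orbitals with |ml| = 2, by l: l=2 → 2; l=3 → 2; l=4 → 2.
Orbitals: 2 + 2 + 2 = 6. Each orbital carries two spin states, so 6 × 2 = 12 states.

12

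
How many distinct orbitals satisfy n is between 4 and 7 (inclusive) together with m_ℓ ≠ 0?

104

For each n in the range, tally the orbitals obeying m_ℓ ≠ 0:
n=4 → 12; n=5 → 20; n=6 → 30; n=7 → 42.
Total orbitals: 12 + 20 + 30 + 42 = 104.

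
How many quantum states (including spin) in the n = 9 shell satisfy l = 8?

Go through l = 0, …, 8 (the values permitted for n = 9).
Per l-value: l=8 → 17.
Orbitals: 17. Each orbital carries two spin states, so 17 × 2 = 34 states.

34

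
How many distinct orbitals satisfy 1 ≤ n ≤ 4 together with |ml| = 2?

Go shell by shell, enumerating (l, ml) with |ml| = 2:
n=3 → 2; n=4 → 4.
Total orbitals: 2 + 4 = 6.

6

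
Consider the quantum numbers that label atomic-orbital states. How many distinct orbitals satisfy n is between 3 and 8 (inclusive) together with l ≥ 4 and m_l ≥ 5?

Treat each shell separately and count matching orbitals:
n=6 → 1; n=7 → 3; n=8 → 6.
Total orbitals: 1 + 3 + 6 = 10.

10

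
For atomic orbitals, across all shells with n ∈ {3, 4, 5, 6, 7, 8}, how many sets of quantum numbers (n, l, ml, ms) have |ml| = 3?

60

Treat each shell separately and count matching orbitals:
n=4 → 2; n=5 → 4; n=6 → 6; n=7 → 8; n=8 → 10.
Orbitals: 2 + 4 + 6 + 8 + 10 = 30. Including both spin states (ms = ±1/2) gives 2 × 30 = 60 states.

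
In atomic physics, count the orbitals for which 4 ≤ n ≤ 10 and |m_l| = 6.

Count contributing orbitals for each principal shell:
n=7 → 2; n=8 → 4; n=9 → 6; n=10 → 8.
Total orbitals: 2 + 4 + 6 + 8 = 20.

20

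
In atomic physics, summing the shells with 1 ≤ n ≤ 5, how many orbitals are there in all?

55

Shell n has n² orbitals: 1²=1 + 2²=4 + 3²=9 + 4²=16 + 5²=25 = 55 orbitals.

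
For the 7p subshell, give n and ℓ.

n = 7, ℓ = 1

The leading integer gives n = 7; the letter 'p' means ℓ = 1.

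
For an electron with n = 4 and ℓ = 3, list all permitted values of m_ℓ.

m_ℓ takes every integer from −ℓ to +ℓ. With ℓ = 3 that gives the 7 values -3, -2, -1, 0, 1, 2, 3.

-3, -2, -1, 0, 1, 2, 3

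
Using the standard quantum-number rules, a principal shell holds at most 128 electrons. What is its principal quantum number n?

n = 8

2n² = 128 ⇒ n² = 64 ⇒ n = 8.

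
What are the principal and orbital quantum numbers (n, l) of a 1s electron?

n = 1, l = 0

The leading integer gives n = 1; the letter 's' means l = 0.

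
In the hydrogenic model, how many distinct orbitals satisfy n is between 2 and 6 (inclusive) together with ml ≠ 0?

70

Per-shell orbital counts meeting the constraint:
n=2 → 2; n=3 → 6; n=4 → 12; n=5 → 20; n=6 → 30.
Total orbitals: 2 + 6 + 12 + 20 + 30 = 70.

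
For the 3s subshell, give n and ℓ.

The leading integer gives n = 3; the letter 's' means ℓ = 0.

n = 3, ℓ = 0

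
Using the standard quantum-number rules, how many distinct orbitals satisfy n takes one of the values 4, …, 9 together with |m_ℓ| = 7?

Work shell by shell — for each n, count the (ℓ, m_ℓ) pairs that satisfy |m_ℓ| = 7:
n=8 → 2; n=9 → 4.
Total orbitals: 2 + 4 = 6.

6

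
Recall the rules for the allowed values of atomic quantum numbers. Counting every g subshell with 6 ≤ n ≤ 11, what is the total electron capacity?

108

A g subshell (l = 4) exists for every n ≥ 5, so shells n = 6, 7, 8, 9, 10, 11 each contribute one — 6 subshells.
Since each g subshell holds 2(2·4+1) = 18 electrons, the total is 6 × 18 = 108.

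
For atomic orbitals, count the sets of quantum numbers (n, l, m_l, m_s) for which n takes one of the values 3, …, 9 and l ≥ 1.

Treat each shell separately and count matching orbitals:
n=3 → 8; n=4 → 15; n=5 → 24; n=6 → 35; n=7 → 48; n=8 → 63; n=9 → 80.
Orbitals: 8 + 15 + 24 + 35 + 48 + 63 + 80 = 273. Including both spin states (m_s = ±1/2) gives 2 × 273 = 546 states.

546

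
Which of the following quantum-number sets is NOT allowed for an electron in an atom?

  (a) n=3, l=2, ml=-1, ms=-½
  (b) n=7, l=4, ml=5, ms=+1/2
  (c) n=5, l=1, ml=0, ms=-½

(b)

(b) has |ml| = 5 > l = 4, violating −l ≤ ml ≤ l.
The remaining sets (a), (c) satisfy all four rules.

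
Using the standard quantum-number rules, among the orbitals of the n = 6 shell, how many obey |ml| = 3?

6

With n = 6 the allowed l are 0, 1, …, 5.
Per l-value: l=3 → 2; l=4 → 2; l=5 → 2.
Total orbitals: 2 + 2 + 2 = 6.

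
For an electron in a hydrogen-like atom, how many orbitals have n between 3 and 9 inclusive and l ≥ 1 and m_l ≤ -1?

Work shell by shell — for each n, count the (l, m_l) pairs that satisfy l ≥ 1 and m_l ≤ -1:
n=3 → 3; n=4 → 6; n=5 → 10; n=6 → 15; n=7 → 21; n=8 → 28; n=9 → 36.
Total orbitals: 3 + 6 + 10 + 15 + 21 + 28 + 36 = 119.

119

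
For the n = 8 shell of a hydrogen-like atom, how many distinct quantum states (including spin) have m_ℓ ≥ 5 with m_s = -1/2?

Go through ℓ = 0, …, 7 (the values permitted for n = 8).
Per ℓ-value: ℓ=5 → 1; ℓ=6 → 2; ℓ=7 → 3.
Orbitals: 1 + 2 + 3 = 6. With m_s fixed to a single value there is one state per orbital, giving 6 states.

6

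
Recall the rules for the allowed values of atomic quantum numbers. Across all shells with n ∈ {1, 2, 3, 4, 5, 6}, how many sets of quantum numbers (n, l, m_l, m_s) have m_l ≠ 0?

Go shell by shell, enumerating (l, m_l) with m_l ≠ 0:
n=2 → 2; n=3 → 6; n=4 → 12; n=5 → 20; n=6 → 30.
Orbitals: 2 + 6 + 12 + 20 + 30 = 70. Including both spin states (m_s = ±1/2) gives 2 × 70 = 140 states.

140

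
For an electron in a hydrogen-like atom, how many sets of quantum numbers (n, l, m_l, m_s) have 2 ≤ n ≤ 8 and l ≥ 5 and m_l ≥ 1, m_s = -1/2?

For each n in the range, tally the orbitals obeying l ≥ 5 and m_l ≥ 1:
n=6 → 5; n=7 → 11; n=8 → 18.
Orbitals: 5 + 11 + 18 = 34. With m_s fixed to -1/2 there is one state per orbital, so 34 states.

34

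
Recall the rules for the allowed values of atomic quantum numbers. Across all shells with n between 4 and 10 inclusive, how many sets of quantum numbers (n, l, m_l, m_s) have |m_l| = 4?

For each n in the range, tally the orbitals obeying |m_l| = 4:
n=5 → 2; n=6 → 4; n=7 → 6; n=8 → 8; n=9 → 10; n=10 → 12.
Orbitals: 2 + 4 + 6 + 8 + 10 + 12 = 42. Including both spin states (m_s = ±1/2) gives 2 × 42 = 84 states.

84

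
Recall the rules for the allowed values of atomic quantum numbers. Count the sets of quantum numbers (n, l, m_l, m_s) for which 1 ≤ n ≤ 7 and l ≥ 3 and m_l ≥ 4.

20

Treat each shell separately and count matching orbitals:
n=5 → 1; n=6 → 3; n=7 → 6.
Orbitals: 1 + 3 + 6 = 10. Including both spin states (m_s = ±1/2) gives 2 × 10 = 20 states.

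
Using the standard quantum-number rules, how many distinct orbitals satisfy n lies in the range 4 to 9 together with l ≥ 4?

Count contributing orbitals for each principal shell:
n=5 → 9; n=6 → 20; n=7 → 33; n=8 → 48; n=9 → 65.
Total orbitals: 9 + 20 + 33 + 48 + 65 = 175.

175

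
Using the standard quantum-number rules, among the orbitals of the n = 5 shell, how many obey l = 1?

3

The n = 5 shell has l = 0 through 4; check each.
Orbitals with l = 1, by l: l=1 → 3.
Total orbitals: 3.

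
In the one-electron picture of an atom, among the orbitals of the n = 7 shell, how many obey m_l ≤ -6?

1

With n = 7 the allowed l are 0, 1, …, 6.
Orbitals with m_l ≤ -6, by l: l=6 → 1.
Total orbitals: 1.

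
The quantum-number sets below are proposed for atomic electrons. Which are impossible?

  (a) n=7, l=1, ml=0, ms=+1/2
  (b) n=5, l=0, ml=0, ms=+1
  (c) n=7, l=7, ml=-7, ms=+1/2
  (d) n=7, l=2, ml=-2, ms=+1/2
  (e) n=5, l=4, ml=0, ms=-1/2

(b) and (c)

(b) has ms = +1, but an electron's spin must be ±1/2.
(c) has l = 7 ≥ n = 7, violating 0 ≤ l ≤ n−1.
The remaining sets (a), (d), (e) satisfy all four rules.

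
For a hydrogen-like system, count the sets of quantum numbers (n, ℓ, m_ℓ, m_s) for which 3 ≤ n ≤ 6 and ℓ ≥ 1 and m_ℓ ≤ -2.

Treat each shell separately and count matching orbitals:
n=3 → 1; n=4 → 3; n=5 → 6; n=6 → 10.
Orbitals: 1 + 3 + 6 + 10 = 20. Including both spin states (m_s = ±1/2) gives 2 × 20 = 40 states.

40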